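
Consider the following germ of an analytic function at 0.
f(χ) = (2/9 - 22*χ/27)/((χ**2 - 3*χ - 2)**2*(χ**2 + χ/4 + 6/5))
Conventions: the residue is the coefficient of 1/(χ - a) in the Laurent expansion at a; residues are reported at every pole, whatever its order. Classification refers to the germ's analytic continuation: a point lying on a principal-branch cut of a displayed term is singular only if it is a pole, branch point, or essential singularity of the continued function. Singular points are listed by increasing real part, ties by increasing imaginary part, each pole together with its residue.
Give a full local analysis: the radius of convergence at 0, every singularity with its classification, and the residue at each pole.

Denominator factor (χ**2 - 3*χ - 2)^2: discriminant 17, real irrational roots 3/2 + (1/2)*sqrt(17) and 3/2 - (1/2)*sqrt(17); poles of order 2, moduli 3/2 + (1/2)*sqrt(17) and -3/2 + (1/2)*sqrt(17).
Denominator factor (χ**2 + χ/4 + 6/5): discriminant -379/80, complex-conjugate roots (-1/8) + ((1/40)*sqrt(1895))*i and (-1/8) - ((1/40)*sqrt(1895))*i; poles of order 1, moduli (1/5)*sqrt(30) and (1/5)*sqrt(30).
The radius of convergence is the smallest modulus among the singular points: -3/2 + (1/2)*sqrt(17).
The factor χ**2 - 3*χ - 2 splits as (χ - a)(χ - a') with a = 3/2 - (1/2)*sqrt(17), a' = 3/2 + (1/2)*sqrt(17). At the order-2 pole a set g(χ) = (χ - a)^2*f(χ) = [(2/9 - 22*χ/27)/(χ**2 + χ/4 + 6/5)] / (χ - a')^2.
Order-2 pole: residue = g'(a); g'(3/2 - (1/2)*sqrt(17)) = 1107725/445715163 - (515645/445715163)*sqrt(17), so the residue is 1107725/445715163 - (515645/445715163)*sqrt(17).
The factor χ**2 + χ/4 + 6/5 splits as (χ - a)(χ - a') with a = (-1/8) - ((1/40)*sqrt(1895))*i, a' = (-1/8) + ((1/40)*sqrt(1895))*i. At the order-1 pole a set g(χ) = (χ - a)*f(χ) = [(2/9 - 22*χ/27)/(χ**2 - 3*χ - 2)**2] / (χ - a').
Simple pole: residue = g(a) at a = (-1/8) - ((1/40)*sqrt(1895))*i, which is (-1107725/445715163) - ((82293325/168926046777)*sqrt(1895))*i.
The factor χ**2 + χ/4 + 6/5 splits as (χ - a)(χ - a') with a = (-1/8) + ((1/40)*sqrt(1895))*i, a' = (-1/8) - ((1/40)*sqrt(1895))*i. At the order-1 pole a set g(χ) = (χ - a)*f(χ) = [(2/9 - 22*χ/27)/(χ**2 - 3*χ - 2)**2] / (χ - a').
Simple pole: residue = g(a) at a = (-1/8) + ((1/40)*sqrt(1895))*i, which is (-1107725/445715163) + ((82293325/168926046777)*sqrt(1895))*i.
The factor χ**2 - 3*χ - 2 splits as (χ - a)(χ - a') with a = 3/2 + (1/2)*sqrt(17), a' = 3/2 - (1/2)*sqrt(17). At the order-2 pole a set g(χ) = (χ - a)^2*f(χ) = [(2/9 - 22*χ/27)/(χ**2 + χ/4 + 6/5)] / (χ - a')^2.
Order-2 pole: residue = g'(a); g'(3/2 + (1/2)*sqrt(17)) = 1107725/445715163 + (515645/445715163)*sqrt(17), so the residue is 1107725/445715163 + (515645/445715163)*sqrt(17).
List the singular points by increasing real part (a conjugate pair: the negative imaginary part first).

Radius of convergence at 0: -3/2 + (1/2)*sqrt(17).
At 3/2 - (1/2)*sqrt(17): a pole of order 2; residue 1107725/445715163 - (515645/445715163)*sqrt(17).
At (-1/8) - ((1/40)*sqrt(1895))*i: a pole of order 1; residue (-1107725/445715163) - ((82293325/168926046777)*sqrt(1895))*i.
At (-1/8) + ((1/40)*sqrt(1895))*i: a pole of order 1; residue (-1107725/445715163) + ((82293325/168926046777)*sqrt(1895))*i.
At 3/2 + (1/2)*sqrt(17): a pole of order 2; residue 1107725/445715163 + (515645/445715163)*sqrt(17).


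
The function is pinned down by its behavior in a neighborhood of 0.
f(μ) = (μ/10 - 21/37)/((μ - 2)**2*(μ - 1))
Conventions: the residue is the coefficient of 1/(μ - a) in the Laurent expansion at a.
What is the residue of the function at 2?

At the order-2 pole 2 set g(μ) = (μ - (2))^2*f(μ) = (μ/10 - 21/37)/(μ - 1).
Order-2 pole: residue = g'(a); g'(2) = 173/370, so the residue is 173/370.

The residue is 173/370.


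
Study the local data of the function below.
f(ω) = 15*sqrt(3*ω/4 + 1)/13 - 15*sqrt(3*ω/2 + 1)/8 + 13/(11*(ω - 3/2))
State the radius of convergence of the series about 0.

Denominator factor (ω - 3/2): pole of order 1 at 3/2, modulus 3/2.
Branch term (-15/8)*sqrt(1 - ω/(-2/3)): its argument vanishes at ω = -2/3, a square-root branch point, modulus 2/3.
Branch term (15/13)*sqrt(1 - ω/(-4/3)): its argument vanishes at ω = -4/3, a square-root branch point, modulus 4/3.
The radius of convergence is the smallest modulus among the singular points: 2/3.

The radius of convergence is 2/3.


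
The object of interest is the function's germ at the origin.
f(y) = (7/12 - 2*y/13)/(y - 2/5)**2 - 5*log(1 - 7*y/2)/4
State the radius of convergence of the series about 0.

Denominator factor (y - 2/5)^2: pole of order 2 at 2/5, modulus 2/5.
Branch term (-5/4)*log(1 - y/(2/7)): its argument vanishes at y = 2/7, a logarithmic branch point, modulus 2/7.
The radius of convergence is the smallest modulus among the singular points: 2/7.

The radius of convergence is 2/7.


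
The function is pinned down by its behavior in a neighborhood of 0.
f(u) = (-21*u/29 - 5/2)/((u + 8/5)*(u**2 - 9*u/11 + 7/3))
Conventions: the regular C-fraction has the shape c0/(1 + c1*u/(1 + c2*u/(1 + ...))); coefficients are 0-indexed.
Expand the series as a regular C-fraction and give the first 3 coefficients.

Taylor coefficients (expand at 0): a_0 = -75/112, a_1 = -20505/2000768, a_2 = 176299545/1232473088.
c0 = a_0 = -75/112. Peel one level at a time: if S = 1 + c*u/S' with S'(0) = 1, then c is the u-coefficient of S and S' = c*u/(S - 1).
S_1 = c0/f = 1 + (-1367/89320)*u + (2769639/12951400)*u^2 + ...; c1 = -1367/89320.
S_2 = c1*u/(S_1 - 1) = 1 + (2769639/198215)*u + ...; c2 = 2769639/198215.

The regular C-fraction coefficients are [-75/112, -1367/89320, 2769639/198215].


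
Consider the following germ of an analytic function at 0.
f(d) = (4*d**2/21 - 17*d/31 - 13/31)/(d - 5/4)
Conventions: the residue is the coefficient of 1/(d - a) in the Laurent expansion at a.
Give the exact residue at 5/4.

The residue is -1051/1302.

At the order-1 pole 5/4 set g(d) = (d - (5/4))*f(d) = 4*d**2/21 - 17*d/31 - 13/31.
Simple pole: residue = g(a) at a = 5/4, which is -1051/1302.


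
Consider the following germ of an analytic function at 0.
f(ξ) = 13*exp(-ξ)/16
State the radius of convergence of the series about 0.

The radius of convergence is infinite.

The factor exp(-ξ) is entire and contributes no finite singular point.
The polynomial part has no poles.
No finite singular points: the Taylor series at 0 converges everywhere.


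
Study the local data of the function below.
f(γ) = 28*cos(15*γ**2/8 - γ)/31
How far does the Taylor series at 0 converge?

The radius of convergence is infinite.

The factor cos(15*γ**2/8 - γ) is entire and contributes no finite singular point.
The polynomial part has no poles.
No finite singular points: the Taylor series at 0 converges everywhere.


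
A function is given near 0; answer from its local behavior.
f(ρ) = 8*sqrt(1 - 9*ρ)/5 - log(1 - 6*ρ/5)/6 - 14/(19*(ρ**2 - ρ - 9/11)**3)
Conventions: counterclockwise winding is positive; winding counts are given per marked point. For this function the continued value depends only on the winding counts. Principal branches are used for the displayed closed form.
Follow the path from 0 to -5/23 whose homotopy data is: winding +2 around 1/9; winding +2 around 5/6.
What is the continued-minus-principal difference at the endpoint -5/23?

Continued minus principal equals -(2/3)*pi*i.

The rational part is single-valued and drops out of the difference; each branch term changes only by its own monodromy.
(8/5)*sqrt(1 - ρ/(1/9)): winding +2 is even, the square root returns to the same sheet, contribution 0.
(-1/6)*log(1 - ρ/(5/6)): each positive loop around 5/6 adds 2*pi*i to the log, so winding +2 contributes (-1/6)*(2)*2*pi*i = -(2/3)*pi*i.
Summing the contributions at ρ = -5/23 gives -(2/3)*pi*i.


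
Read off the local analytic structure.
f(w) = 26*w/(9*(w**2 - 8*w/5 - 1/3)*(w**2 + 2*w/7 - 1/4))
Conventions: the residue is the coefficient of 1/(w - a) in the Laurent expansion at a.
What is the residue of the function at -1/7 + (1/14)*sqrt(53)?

The residue is 63700/490533 - (5172440/25998249)*sqrt(53).

The factor w**2 + 2*w/7 - 1/4 splits as (w - a)(w - a') with a = -1/7 + (1/14)*sqrt(53), a' = -1/7 - (1/14)*sqrt(53). At the order-1 pole a set g(w) = (w - a)*f(w) = [26*w/(9*(w**2 - 8*w/5 - 1/3))] / (w - a').
Simple pole: residue = g(a) at a = -1/7 + (1/14)*sqrt(53), which is 63700/490533 - (5172440/25998249)*sqrt(53).


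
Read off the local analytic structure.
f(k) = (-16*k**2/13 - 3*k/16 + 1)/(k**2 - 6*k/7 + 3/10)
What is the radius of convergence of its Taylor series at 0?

Denominator factor (k**2 - 6*k/7 + 3/10): discriminant -114/245, complex-conjugate roots (3/7) + ((1/70)*sqrt(570))*i and (3/7) - ((1/70)*sqrt(570))*i; poles of order 1, moduli (1/10)*sqrt(30) and (1/10)*sqrt(30).
The radius of convergence is the smallest modulus among the singular points: (1/10)*sqrt(30).

The radius of convergence is (1/10)*sqrt(30).


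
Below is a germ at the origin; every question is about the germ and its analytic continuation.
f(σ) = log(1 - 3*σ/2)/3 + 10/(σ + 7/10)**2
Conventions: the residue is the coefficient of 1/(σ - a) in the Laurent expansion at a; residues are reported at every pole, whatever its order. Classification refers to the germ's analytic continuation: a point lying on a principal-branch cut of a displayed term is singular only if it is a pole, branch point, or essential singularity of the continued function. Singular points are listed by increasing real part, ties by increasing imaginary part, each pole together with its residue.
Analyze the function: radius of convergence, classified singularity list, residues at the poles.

Radius of convergence at 0: 2/3.
At -7/10: a pole of order 2; residue 0.
At 2/3: a logarithmic branch point.

Denominator factor (σ + 7/10)^2: pole of order 2 at -7/10, modulus 7/10.
Branch term (1/3)*log(1 - σ/(2/3)): its argument vanishes at σ = 2/3, a logarithmic branch point, modulus 2/3.
The radius of convergence is the smallest modulus among the singular points: 2/3.
The branch term is analytic at -7/10 and contributes nothing to the residue; only the rational part matters.
At the order-2 pole -7/10 set g(σ) = (σ - (-7/10))^2*(rational part) = 10.
Order-2 pole: residue = g'(a); g'(-7/10) = 0, so the residue is 0.
List the singular points by increasing real part (a conjugate pair: the negative imaginary part first).


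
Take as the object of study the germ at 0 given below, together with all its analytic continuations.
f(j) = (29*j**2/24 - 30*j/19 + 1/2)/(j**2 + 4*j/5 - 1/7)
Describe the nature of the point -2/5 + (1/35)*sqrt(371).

The point is a pole of order 1.

The denominator factor j**2 + 4*j/5 - 1/7 vanishes at -2/5 + (1/35)*sqrt(371) and appears to the power 1; the numerator there equals 44977/26600 - (1451/19950)*sqrt(371), nonzero, and no other factor vanishes.
Hence a pole whose order is the multiplicity, 1.


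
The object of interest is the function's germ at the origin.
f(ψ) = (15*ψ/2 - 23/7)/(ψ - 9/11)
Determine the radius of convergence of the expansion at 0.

Denominator factor (ψ - 9/11): pole of order 1 at 9/11, modulus 9/11.
The radius of convergence is the smallest modulus among the singular points: 9/11.

The radius of convergence is 9/11.


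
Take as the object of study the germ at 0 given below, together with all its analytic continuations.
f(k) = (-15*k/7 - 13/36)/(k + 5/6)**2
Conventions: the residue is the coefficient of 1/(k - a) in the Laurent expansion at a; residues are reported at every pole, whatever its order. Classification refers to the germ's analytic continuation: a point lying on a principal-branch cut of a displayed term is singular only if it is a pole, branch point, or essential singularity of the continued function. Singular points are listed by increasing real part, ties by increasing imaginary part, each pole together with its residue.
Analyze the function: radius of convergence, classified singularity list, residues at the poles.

Denominator factor (k + 5/6)^2: pole of order 2 at -5/6, modulus 5/6.
The radius of convergence is the smallest modulus among the singular points: 5/6.
At the order-2 pole -5/6 set g(k) = (k - (-5/6))^2*f(k) = -15*k/7 - 13/36.
Order-2 pole: residue = g'(a); g'(-5/6) = -15/7, so the residue is -15/7.

Radius of convergence at 0: 5/6.
At -5/6: a pole of order 2; residue -15/7.


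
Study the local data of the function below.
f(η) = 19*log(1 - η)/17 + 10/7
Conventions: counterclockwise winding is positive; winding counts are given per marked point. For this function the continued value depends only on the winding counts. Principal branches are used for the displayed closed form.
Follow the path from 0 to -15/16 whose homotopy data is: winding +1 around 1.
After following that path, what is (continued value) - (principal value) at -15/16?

The rational part is single-valued and drops out of the difference; each branch term changes only by its own monodromy.
(19/17)*log(1 - η/(1)): each positive loop around 1 adds 2*pi*i to the log, so winding +1 contributes (19/17)*(1)*2*pi*i = (38/17)*pi*i.
Summing the contributions at η = -15/16 gives (38/17)*pi*i.

Continued minus principal equals (38/17)*pi*i.


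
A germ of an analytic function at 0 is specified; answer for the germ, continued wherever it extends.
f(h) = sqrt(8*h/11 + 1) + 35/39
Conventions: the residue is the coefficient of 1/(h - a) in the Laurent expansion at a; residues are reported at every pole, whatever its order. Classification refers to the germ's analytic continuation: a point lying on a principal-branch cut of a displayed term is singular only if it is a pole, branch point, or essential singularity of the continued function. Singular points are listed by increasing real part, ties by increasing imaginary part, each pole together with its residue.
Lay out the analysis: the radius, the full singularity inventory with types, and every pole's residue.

Radius of convergence at 0: 11/8.
At -11/8: an algebraic (square-root) branch point.

Branch term (1)*sqrt(1 - h/(-11/8)): its argument vanishes at h = -11/8, a square-root branch point, modulus 11/8.
The radius of convergence is the smallest modulus among the singular points: 11/8.


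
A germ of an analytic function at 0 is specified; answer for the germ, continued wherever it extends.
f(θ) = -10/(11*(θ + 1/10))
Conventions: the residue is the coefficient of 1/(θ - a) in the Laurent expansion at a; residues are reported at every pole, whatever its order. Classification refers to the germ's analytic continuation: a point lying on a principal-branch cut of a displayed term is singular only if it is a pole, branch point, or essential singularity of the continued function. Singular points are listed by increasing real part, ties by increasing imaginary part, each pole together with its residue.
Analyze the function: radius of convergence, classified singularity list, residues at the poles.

Denominator factor (θ + 1/10): pole of order 1 at -1/10, modulus 1/10.
The radius of convergence is the smallest modulus among the singular points: 1/10.
At the order-1 pole -1/10 set g(θ) = (θ - (-1/10))*f(θ) = -10/11.
Simple pole: residue = g(a) at a = -1/10, which is -10/11.

Radius of convergence at 0: 1/10.
At -1/10: a pole of order 1; residue -10/11.


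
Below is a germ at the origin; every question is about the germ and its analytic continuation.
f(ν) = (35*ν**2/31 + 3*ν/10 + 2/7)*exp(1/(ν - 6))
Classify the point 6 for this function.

The point is an essential singularity.

The exponent 1/(ν - (6)) has a pole at 6, so exp(1/(ν - (6))) takes every nonzero value near it: an essential singularity (not a pole of any order).


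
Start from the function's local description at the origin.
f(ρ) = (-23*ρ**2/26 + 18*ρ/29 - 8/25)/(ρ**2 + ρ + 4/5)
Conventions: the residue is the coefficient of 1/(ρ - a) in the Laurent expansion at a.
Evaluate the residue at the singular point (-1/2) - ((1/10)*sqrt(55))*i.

The factor ρ**2 + ρ + 4/5 splits as (ρ - a)(ρ - a') with a = (-1/2) - ((1/10)*sqrt(55))*i, a' = (-1/2) + ((1/10)*sqrt(55))*i. At the order-1 pole a set g(ρ) = (ρ - a)*f(ρ) = [-23*ρ**2/26 + 18*ρ/29 - 8/25] / (ρ - a').
Simple pole: residue = g(a) at a = (-1/2) - ((1/10)*sqrt(55))*i, which is (1135/1508) - ((13759/414700)*sqrt(55))*i.

The residue is (1135/1508) - ((13759/414700)*sqrt(55))*i.


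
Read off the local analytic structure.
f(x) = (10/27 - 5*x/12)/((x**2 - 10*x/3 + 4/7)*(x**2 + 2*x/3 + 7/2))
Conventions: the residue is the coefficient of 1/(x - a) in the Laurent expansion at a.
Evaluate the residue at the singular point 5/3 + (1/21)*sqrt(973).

The residue is -28595/1201644 + (18025/167028516)*sqrt(973).

The factor x**2 - 10*x/3 + 4/7 splits as (x - a)(x - a') with a = 5/3 + (1/21)*sqrt(973), a' = 5/3 - (1/21)*sqrt(973). At the order-1 pole a set g(x) = (x - a)*f(x) = [(10/27 - 5*x/12)/(x**2 + 2*x/3 + 7/2)] / (x - a').
Simple pole: residue = g(a) at a = 5/3 + (1/21)*sqrt(973), which is -28595/1201644 + (18025/167028516)*sqrt(973).


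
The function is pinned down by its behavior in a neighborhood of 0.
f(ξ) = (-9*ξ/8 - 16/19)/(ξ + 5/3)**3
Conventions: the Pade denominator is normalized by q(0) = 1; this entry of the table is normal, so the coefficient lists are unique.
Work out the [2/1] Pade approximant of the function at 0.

Taylor coefficients needed (expand at 0): a_0 = -432/2375, a_1 = 8019/95000, a_2 = 21141/475000, a_3 = -31347/237500.
Write the denominator as Q(ξ) = 1 + q1*ξ. Requiring Q*f - P = O(ξ^4) with deg P <= 2 kills the coefficients of ξ^3..ξ^3 in Q*f:
  ξ^3: a_3 + q1*a_2 = 0, i.e. -31347/237500 + (21141/475000)*q1 = 0.
Solving this linear system: q1 = 86/29.
The numerator is Q*f truncated at degree 2: P0 = a_0 = -432/2375; P1 = a_1 + q1*a_0 = -1253529/2755000; P2 = a_2 + q1*a_1 = 4061259/13775000.

The Pade approximant has numerator coefficients [-432/2375, -1253529/2755000, 4061259/13775000]; denominator coefficients [1, 86/29].


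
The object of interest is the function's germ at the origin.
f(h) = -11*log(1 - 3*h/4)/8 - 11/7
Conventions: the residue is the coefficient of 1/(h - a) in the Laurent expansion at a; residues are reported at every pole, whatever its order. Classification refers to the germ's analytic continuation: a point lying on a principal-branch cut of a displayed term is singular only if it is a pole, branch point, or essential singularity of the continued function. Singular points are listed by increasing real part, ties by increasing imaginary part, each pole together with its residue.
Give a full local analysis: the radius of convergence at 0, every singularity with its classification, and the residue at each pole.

Branch term (-11/8)*log(1 - h/(4/3)): its argument vanishes at h = 4/3, a logarithmic branch point, modulus 4/3.
The radius of convergence is the smallest modulus among the singular points: 4/3.

Radius of convergence at 0: 4/3.
At 4/3: a logarithmic branch point.


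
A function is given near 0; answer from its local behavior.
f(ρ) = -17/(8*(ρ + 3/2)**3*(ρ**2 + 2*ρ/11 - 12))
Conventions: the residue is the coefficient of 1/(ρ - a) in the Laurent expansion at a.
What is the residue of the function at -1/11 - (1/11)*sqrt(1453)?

The factor ρ**2 + 2*ρ/11 - 12 splits as (ρ - a)(ρ - a') with a = -1/11 - (1/11)*sqrt(1453), a' = -1/11 + (1/11)*sqrt(1453). At the order-1 pole a set g(ρ) = (ρ - a)*f(ρ) = [-17/(8*(ρ + 3/2)**3)] / (ρ - a').
Simple pole: residue = g(a) at a = -1/11 - (1/11)*sqrt(1453), which is -1625965/85766121 - (106647409/249236347626)*sqrt(1453).

The residue is -1625965/85766121 - (106647409/249236347626)*sqrt(1453).


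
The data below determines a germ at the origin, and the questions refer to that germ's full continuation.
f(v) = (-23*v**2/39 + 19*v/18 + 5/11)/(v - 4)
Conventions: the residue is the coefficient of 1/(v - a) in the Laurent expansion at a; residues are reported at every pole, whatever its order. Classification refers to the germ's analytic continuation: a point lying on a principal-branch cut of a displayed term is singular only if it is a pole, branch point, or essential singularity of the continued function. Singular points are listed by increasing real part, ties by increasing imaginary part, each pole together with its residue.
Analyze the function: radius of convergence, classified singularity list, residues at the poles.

Radius of convergence at 0: 4.
At 4: a pole of order 1; residue -6125/1287.

Denominator factor (v - 4): pole of order 1 at 4, modulus 4.
The radius of convergence is the smallest modulus among the singular points: 4.
At the order-1 pole 4 set g(v) = (v - (4))*f(v) = -23*v**2/39 + 19*v/18 + 5/11.
Simple pole: residue = g(a) at a = 4, which is -6125/1287.


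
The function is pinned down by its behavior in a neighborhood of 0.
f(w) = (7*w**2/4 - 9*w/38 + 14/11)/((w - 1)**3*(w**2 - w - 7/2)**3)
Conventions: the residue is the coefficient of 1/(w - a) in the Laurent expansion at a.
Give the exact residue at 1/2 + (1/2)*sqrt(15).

The residue is 30907/319333 + (62968991/2634497250)*sqrt(15).

The factor w**2 - w - 7/2 splits as (w - a)(w - a') with a = 1/2 + (1/2)*sqrt(15), a' = 1/2 - (1/2)*sqrt(15). At the order-3 pole a set g(w) = (w - a)^3*f(w) = [(7*w**2/4 - 9*w/38 + 14/11)/(w - 1)**3] / (w - a')^3.
Order-3 pole: residue = g''(a)/2; g''(1/2 + (1/2)*sqrt(15)) = 61814/319333 + (62968991/1317248625)*sqrt(15), so the residue is 30907/319333 + (62968991/2634497250)*sqrt(15).


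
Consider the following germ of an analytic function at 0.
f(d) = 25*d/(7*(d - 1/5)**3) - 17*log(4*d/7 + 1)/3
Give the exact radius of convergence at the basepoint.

Denominator factor (d - 1/5)^3: pole of order 3 at 1/5, modulus 1/5.
Branch term (-17/3)*log(1 - d/(-7/4)): its argument vanishes at d = -7/4, a logarithmic branch point, modulus 7/4.
The radius of convergence is the smallest modulus among the singular points: 1/5.

The radius of convergence is 1/5.


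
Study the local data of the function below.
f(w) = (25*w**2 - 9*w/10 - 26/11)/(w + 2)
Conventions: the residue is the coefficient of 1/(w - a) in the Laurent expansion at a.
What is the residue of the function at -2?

The residue is 5469/55.

At the order-1 pole -2 set g(w) = (w - (-2))*f(w) = 25*w**2 - 9*w/10 - 26/11.
Simple pole: residue = g(a) at a = -2, which is 5469/55.


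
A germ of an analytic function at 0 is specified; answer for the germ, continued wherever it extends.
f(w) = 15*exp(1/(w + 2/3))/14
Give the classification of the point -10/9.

There is no denominator, hence no pole anywhere.
The essential point of exp(1/(w - (-2/3))) is -2/3, not -10/9.
So the germ continues analytically to -10/9.

The point is a regular point.


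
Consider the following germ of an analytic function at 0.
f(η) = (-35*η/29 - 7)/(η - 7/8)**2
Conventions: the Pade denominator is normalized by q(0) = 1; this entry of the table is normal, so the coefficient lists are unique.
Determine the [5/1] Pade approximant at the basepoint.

The Pade approximant has numerator coefficients [-64/7, -22812480/2226707, -145999872/15586949, -875999232/109108643, -4671995904/763760501, -18687983616/5346323507]; denominator coefficients [1, -2096/1567].

Taylor coefficients needed (expand at 0): a_0 = -64/7, a_1 = -31936/1421, a_2 = -392192/9947, a_3 = -4231168/69629, a_4 = -42598400/487403, a_5 = -410779648/3411821, a_6 = -549453824/3411821.
Write the denominator as Q(η) = 1 + q1*η. Requiring Q*f - P = O(η^7) with deg P <= 5 kills the coefficients of η^6..η^6 in Q*f:
  η^6: a_6 + q1*a_5 = 0, i.e. -549453824/3411821 + (-410779648/3411821)*q1 = 0.
Solving this linear system: q1 = -2096/1567.
The numerator is Q*f truncated at degree 5: P0 = a_0 = -64/7; P1 = a_1 + q1*a_0 = -22812480/2226707; P2 = a_2 + q1*a_1 = -145999872/15586949; P3 = a_3 + q1*a_2 = -875999232/109108643; P4 = a_4 + q1*a_3 = -4671995904/763760501; P5 = a_5 + q1*a_4 = -18687983616/5346323507.


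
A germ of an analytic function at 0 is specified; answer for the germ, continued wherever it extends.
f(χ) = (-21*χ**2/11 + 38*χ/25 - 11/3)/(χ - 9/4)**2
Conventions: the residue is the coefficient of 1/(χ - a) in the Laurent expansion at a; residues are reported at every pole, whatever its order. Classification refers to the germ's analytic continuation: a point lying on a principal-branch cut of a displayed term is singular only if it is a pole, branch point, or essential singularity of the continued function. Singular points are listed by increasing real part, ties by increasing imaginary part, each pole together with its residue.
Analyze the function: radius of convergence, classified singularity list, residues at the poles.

Denominator factor (χ - 9/4)^2: pole of order 2 at 9/4, modulus 9/4.
The radius of convergence is the smallest modulus among the singular points: 9/4.
At the order-2 pole 9/4 set g(χ) = (χ - (9/4))^2*f(χ) = -21*χ**2/11 + 38*χ/25 - 11/3.
Order-2 pole: residue = g'(a); g'(9/4) = -3889/550, so the residue is -3889/550.

Radius of convergence at 0: 9/4.
At 9/4: a pole of order 2; residue -3889/550.


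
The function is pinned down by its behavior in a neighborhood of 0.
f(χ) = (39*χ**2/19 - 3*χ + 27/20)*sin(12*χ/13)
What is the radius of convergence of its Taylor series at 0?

The radius of convergence is infinite.

The factor sin(12*χ/13) is entire and contributes no finite singular point.
The polynomial part has no poles.
No finite singular points: the Taylor series at 0 converges everywhere.


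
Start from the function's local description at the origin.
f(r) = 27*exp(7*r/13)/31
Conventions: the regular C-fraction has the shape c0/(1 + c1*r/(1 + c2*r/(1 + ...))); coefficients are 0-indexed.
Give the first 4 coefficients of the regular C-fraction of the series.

The regular C-fraction coefficients are [27/31, -7/13, 7/26, -7/78].

Taylor coefficients (expand at 0): a_0 = 27/31, a_1 = 189/403, a_2 = 1323/10478, a_3 = 3087/136214.
c0 = a_0 = 27/31. Peel one level at a time: if S = 1 + c*r/S' with S'(0) = 1, then c is the r-coefficient of S and S' = c*r/(S - 1).
S_1 = c0/f = 1 + (-7/13)*r + (49/338)*r^2 + ...; c1 = -7/13.
S_2 = c1*r/(S_1 - 1) = 1 + (7/26)*r + (49/2028)*r^2 + ...; c2 = 7/26.
S_3 = c2*r/(S_2 - 1) = 1 + (-7/78)*r + ...; c3 = -7/78.


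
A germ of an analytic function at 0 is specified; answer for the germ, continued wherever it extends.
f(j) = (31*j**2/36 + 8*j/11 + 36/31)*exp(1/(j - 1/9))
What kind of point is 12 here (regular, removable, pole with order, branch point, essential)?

There is no denominator, hence no pole anywhere.
The essential point of exp(1/(j - (1/9))) is 1/9, not 12.
So the germ continues analytically to 12.

The point is a regular point.


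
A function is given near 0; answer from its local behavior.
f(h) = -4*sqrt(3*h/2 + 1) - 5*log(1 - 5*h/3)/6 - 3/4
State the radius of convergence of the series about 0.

Branch term (-4)*sqrt(1 - h/(-2/3)): its argument vanishes at h = -2/3, a square-root branch point, modulus 2/3.
Branch term (-5/6)*log(1 - h/(3/5)): its argument vanishes at h = 3/5, a logarithmic branch point, modulus 3/5.
The radius of convergence is the smallest modulus among the singular points: 3/5.

The radius of convergence is 3/5.


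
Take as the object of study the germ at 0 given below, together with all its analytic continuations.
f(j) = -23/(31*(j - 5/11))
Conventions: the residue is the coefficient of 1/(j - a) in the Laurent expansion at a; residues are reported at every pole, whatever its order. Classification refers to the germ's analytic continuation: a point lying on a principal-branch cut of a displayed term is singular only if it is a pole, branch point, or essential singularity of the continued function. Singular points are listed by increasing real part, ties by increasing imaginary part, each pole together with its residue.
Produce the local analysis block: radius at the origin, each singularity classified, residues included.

Radius of convergence at 0: 5/11.
At 5/11: a pole of order 1; residue -23/31.

Denominator factor (j - 5/11): pole of order 1 at 5/11, modulus 5/11.
The radius of convergence is the smallest modulus among the singular points: 5/11.
At the order-1 pole 5/11 set g(j) = (j - (5/11))*f(j) = -23/31.
Simple pole: residue = g(a) at a = 5/11, which is -23/31.


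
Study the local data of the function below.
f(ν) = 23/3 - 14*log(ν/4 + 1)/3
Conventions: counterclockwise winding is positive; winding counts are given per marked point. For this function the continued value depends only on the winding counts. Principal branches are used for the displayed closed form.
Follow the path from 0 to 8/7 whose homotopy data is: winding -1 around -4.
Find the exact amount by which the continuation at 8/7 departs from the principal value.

Continued minus principal equals (28/3)*pi*i.

The rational part is single-valued and drops out of the difference; each branch term changes only by its own monodromy.
(-14/3)*log(1 - ν/(-4)): each positive loop around -4 adds 2*pi*i to the log, so winding -1 contributes (-14/3)*(-1)*2*pi*i = (28/3)*pi*i.
Summing the contributions at ν = 8/7 gives (28/3)*pi*i.


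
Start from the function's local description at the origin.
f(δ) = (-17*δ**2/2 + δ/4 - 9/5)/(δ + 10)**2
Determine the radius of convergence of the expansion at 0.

The radius of convergence is 10.

Denominator factor (δ + 10)^2: pole of order 2 at -10, modulus 10.
The radius of convergence is the smallest modulus among the singular points: 10.


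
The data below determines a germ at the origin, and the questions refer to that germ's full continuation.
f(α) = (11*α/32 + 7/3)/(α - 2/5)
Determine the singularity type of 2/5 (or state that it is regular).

The denominator factor α - 2/5 vanishes at 2/5 and appears to the power 1; the numerator there equals 593/240, nonzero, and no other factor vanishes.
Hence a pole whose order is the multiplicity, 1.

The point is a pole of order 1.


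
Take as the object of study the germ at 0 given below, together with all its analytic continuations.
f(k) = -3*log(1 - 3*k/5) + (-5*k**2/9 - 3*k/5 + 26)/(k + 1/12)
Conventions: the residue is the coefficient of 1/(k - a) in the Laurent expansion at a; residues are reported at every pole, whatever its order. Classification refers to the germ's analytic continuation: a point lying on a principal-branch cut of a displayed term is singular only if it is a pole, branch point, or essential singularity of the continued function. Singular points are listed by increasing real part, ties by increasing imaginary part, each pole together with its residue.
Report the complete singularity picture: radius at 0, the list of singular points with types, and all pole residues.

Radius of convergence at 0: 1/12.
At -1/12: a pole of order 1; residue 168779/6480.
At 5/3: a logarithmic branch point.

Denominator factor (k + 1/12): pole of order 1 at -1/12, modulus 1/12.
Branch term (-3)*log(1 - k/(5/3)): its argument vanishes at k = 5/3, a logarithmic branch point, modulus 5/3.
The radius of convergence is the smallest modulus among the singular points: 1/12.
The branch term is analytic at -1/12 and contributes nothing to the residue; only the rational part matters.
At the order-1 pole -1/12 set g(k) = (k - (-1/12))*(rational part) = -5*k**2/9 - 3*k/5 + 26.
Simple pole: residue = g(a) at a = -1/12, which is 168779/6480.
List the singular points by increasing real part (a conjugate pair: the negative imaginary part first).


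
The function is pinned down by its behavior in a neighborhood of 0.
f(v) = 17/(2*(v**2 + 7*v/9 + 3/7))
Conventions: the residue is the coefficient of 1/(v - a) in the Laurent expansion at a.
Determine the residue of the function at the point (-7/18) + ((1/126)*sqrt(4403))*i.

The residue is -((9/74)*sqrt(4403))*i.

The factor v**2 + 7*v/9 + 3/7 splits as (v - a)(v - a') with a = (-7/18) + ((1/126)*sqrt(4403))*i, a' = (-7/18) - ((1/126)*sqrt(4403))*i. At the order-1 pole a set g(v) = (v - a)*f(v) = [17/2] / (v - a').
Simple pole: residue = g(a) at a = (-7/18) + ((1/126)*sqrt(4403))*i, which is -((9/74)*sqrt(4403))*i.


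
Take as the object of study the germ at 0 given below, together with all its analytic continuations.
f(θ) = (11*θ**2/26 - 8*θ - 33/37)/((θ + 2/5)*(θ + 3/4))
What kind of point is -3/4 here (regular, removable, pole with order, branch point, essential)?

The denominator factor θ + 3/4 vanishes at -3/4 and appears to the power 1; the numerator there equals 82287/15392, nonzero, and no other factor vanishes.
Hence a pole whose order is the multiplicity, 1.

The point is a pole of order 1.


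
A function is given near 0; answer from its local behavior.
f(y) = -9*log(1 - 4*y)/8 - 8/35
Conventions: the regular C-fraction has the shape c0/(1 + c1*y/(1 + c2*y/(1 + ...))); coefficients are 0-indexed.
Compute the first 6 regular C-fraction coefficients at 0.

Taylor coefficients (expand at 0): a_0 = -8/35, a_1 = 9/2, a_2 = 9, a_3 = 24, a_4 = 72, a_5 = 1152/5.
c0 = a_0 = -8/35. Peel one level at a time: if S = 1 + c*y/S' with S'(0) = 1, then c is the y-coefficient of S and S' = c*y/(S - 1).
S_1 = c0/f = 1 + (315/16)*y + (109305/256)*y^2 + ...; c1 = 315/16.
S_2 = c1*y/(S_1 - 1) = 1 + (-347/16)*y + (-4/3)*y^2 + ...; c2 = -347/16.
S_3 = c2*y/(S_2 - 1) = 1 + (-64/1041)*y + (-129152/1083681)*y^2 + ...; c3 = -64/1041.
S_4 = c3*y/(S_3 - 1) = 1 + (-2018/1041)*y + (-16/15)*y^2 + ...; c4 = -2018/1041.
S_5 = c4*y/(S_4 - 1) = 1 + (-2776/5045)*y + ...; c5 = -2776/5045.

The regular C-fraction coefficients are [-8/35, 315/16, -347/16, -64/1041, -2018/1041, -2776/5045].


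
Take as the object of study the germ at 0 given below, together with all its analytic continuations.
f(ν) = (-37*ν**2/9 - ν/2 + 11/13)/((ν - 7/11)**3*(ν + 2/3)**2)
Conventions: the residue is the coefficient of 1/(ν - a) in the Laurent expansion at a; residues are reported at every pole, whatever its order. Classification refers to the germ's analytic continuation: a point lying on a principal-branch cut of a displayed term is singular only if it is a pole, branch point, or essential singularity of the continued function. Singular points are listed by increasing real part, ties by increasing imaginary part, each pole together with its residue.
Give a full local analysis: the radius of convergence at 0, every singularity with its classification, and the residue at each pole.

Denominator factor (ν + 2/3)^2: pole of order 2 at -2/3, modulus 2/3.
Denominator factor (ν - 7/11)^3: pole of order 3 at 7/11, modulus 7/11.
The radius of convergence is the smallest modulus among the singular points: 7/11.
At the order-2 pole -2/3 set g(ν) = (ν - (-2/3))^2*f(ν) = (-37*ν**2/9 - ν/2 + 11/13)/(ν - 7/11)**3.
Order-2 pole: residue = g'(a); g'(-2/3) = -140232829/88888826, so the residue is -140232829/88888826.
At the order-3 pole 7/11 set g(ν) = (ν - (7/11))^3*f(ν) = (-37*ν**2/9 - ν/2 + 11/13)/(ν + 2/3)**2.
Order-3 pole: residue = g''(a)/2; g''(7/11) = 140232829/44444413, so the residue is 140232829/88888826.
List the singular points by increasing real part (a conjugate pair: the negative imaginary part first).

Radius of convergence at 0: 7/11.
At -2/3: a pole of order 2; residue -140232829/88888826.
At 7/11: a pole of order 3; residue 140232829/88888826.


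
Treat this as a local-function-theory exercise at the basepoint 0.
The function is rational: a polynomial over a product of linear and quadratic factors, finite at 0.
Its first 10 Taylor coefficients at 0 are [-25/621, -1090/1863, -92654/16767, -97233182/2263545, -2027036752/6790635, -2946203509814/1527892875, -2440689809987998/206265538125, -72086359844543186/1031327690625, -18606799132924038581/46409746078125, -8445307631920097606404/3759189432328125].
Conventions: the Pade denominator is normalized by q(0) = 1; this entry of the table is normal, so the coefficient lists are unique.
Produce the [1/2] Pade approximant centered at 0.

The Pade approximant has numerator coefficients [-25/621, -33462875/418487553]; denominator coefficients [1, -42276983/3369465, 2278728736/50541975].

Taylor coefficients needed (read off): a_0 = -25/621, a_1 = -1090/1863, a_2 = -92654/16767, a_3 = -97233182/2263545.
Write the denominator as Q(h) = 1 + q1*h + q2*h^2. Requiring Q*f - P = O(h^4) with deg P <= 1 kills the coefficients of h^2..h^3 in Q*f:
  h^2: a_2 + q1*a_1 + q2*a_0 = 0, i.e. -92654/16767 + (-1090/1863)*q1 + (-25/621)*q2 = 0.
  h^3: a_3 + q1*a_2 + q2*a_1 = 0, i.e. -97233182/2263545 + (-92654/16767)*q1 + (-1090/1863)*q2 = 0.
Solving this linear system: q1 = -42276983/3369465, q2 = 2278728736/50541975.
The numerator is Q*f truncated at degree 1: P0 = a_0 = -25/621; P1 = a_1 + q1*a_0 = -33462875/418487553.


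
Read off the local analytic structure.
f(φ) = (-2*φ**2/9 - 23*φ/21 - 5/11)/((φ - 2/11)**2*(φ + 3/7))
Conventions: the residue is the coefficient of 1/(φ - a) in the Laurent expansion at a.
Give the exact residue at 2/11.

The residue is -3032/19881.

At the order-2 pole 2/11 set g(φ) = (φ - (2/11))^2*f(φ) = (-2*φ**2/9 - 23*φ/21 - 5/11)/(φ + 3/7).
Order-2 pole: residue = g'(a); g'(2/11) = -3032/19881, so the residue is -3032/19881.


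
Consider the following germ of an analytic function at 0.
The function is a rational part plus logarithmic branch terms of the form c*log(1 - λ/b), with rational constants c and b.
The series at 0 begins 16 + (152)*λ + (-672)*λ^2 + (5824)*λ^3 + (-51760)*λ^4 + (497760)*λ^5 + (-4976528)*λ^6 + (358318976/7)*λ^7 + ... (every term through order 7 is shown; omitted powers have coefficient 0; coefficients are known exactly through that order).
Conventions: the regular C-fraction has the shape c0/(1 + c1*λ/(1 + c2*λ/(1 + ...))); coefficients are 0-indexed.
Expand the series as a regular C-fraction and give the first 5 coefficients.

The regular C-fraction coefficients are [16, -19/2, 529/38, 13552/10051, 6000105/1792252].

Taylor coefficients (read off): a_0 = 16, a_1 = 152, a_2 = -672, a_3 = 5824, a_4 = -51760.
c0 = a_0 = 16. Peel one level at a time: if S = 1 + c*λ/S' with S'(0) = 1, then c is the λ-coefficient of S and S' = c*λ/(S - 1).
S_1 = c0/f = 1 + (-19/2)*λ + (529/4)*λ^2 + ...; c1 = -19/2.
S_2 = c1*λ/(S_1 - 1) = 1 + (529/38)*λ + (-6776/361)*λ^2 + ...; c2 = 529/38.
S_3 = c2*λ/(S_2 - 1) = 1 + (13552/10051)*λ + (-1263180/279841)*λ^2 + ...; c3 = 13552/10051.
S_4 = c3*λ/(S_3 - 1) = 1 + (6000105/1792252)*λ + ...; c4 = 6000105/1792252.


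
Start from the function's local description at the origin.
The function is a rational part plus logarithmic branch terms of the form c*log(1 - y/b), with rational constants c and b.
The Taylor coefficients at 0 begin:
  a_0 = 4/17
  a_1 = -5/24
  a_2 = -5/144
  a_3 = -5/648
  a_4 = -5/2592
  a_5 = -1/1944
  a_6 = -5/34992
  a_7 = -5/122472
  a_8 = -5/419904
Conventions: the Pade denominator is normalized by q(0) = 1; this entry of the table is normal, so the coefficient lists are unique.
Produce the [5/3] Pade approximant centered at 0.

The Pade approximant has numerator coefficients [4/17, -145/408, 8465/68544, -15265/1233792, 5/36288, 1/435456]; denominator coefficients [1, -5/8, 5/42, -5/756].

Taylor coefficients needed (read off): a_0 = 4/17, a_1 = -5/24, a_2 = -5/144, a_3 = -5/648, a_4 = -5/2592, a_5 = -1/1944, a_6 = -5/34992, a_7 = -5/122472, a_8 = -5/419904.
Write the denominator as Q(y) = 1 + q1*y + q2*y^2 + q3*y^3. Requiring Q*f - P = O(y^9) with deg P <= 5 kills the coefficients of y^6..y^8 in Q*f:
  y^6: a_6 + q1*a_5 + q2*a_4 + q3*a_3 = 0, i.e. -5/34992 + (-1/1944)*q1 + (-5/2592)*q2 + (-5/648)*q3 = 0.
  y^7: a_7 + q1*a_6 + q2*a_5 + q3*a_4 = 0, i.e. -5/122472 + (-5/34992)*q1 + (-1/1944)*q2 + (-5/2592)*q3 = 0.
  y^8: a_8 + q1*a_7 + q2*a_6 + q3*a_5 = 0, i.e. -5/419904 + (-5/122472)*q1 + (-5/34992)*q2 + (-1/1944)*q3 = 0.
Solving this linear system: q1 = -5/8, q2 = 5/42, q3 = -5/756.
The numerator is Q*f truncated at degree 5: P0 = a_0 = 4/17; P1 = a_1 + q1*a_0 = -145/408; P2 = a_2 + q1*a_1 + q2*a_0 = 8465/68544; P3 = a_3 + q1*a_2 + q2*a_1 + q3*a_0 = -15265/1233792; P4 = a_4 + q1*a_3 + q2*a_2 + q3*a_1 = 5/36288; P5 = a_5 + q1*a_4 + q2*a_3 + q3*a_2 = 1/435456.


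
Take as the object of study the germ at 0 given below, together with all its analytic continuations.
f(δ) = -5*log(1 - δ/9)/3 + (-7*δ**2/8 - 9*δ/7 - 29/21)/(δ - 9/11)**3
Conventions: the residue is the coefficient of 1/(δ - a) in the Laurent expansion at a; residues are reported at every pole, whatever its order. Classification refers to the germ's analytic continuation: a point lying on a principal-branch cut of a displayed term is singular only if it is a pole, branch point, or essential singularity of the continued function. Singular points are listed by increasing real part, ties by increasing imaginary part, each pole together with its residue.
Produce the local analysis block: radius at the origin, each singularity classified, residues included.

Radius of convergence at 0: 9/11.
At 9/11: a pole of order 3; residue -7/8.
At 9: a logarithmic branch point.

Denominator factor (δ - 9/11)^3: pole of order 3 at 9/11, modulus 9/11.
Branch term (-5/3)*log(1 - δ/(9)): its argument vanishes at δ = 9, a logarithmic branch point, modulus 9.
The radius of convergence is the smallest modulus among the singular points: 9/11.
The branch term is analytic at 9/11 and contributes nothing to the residue; only the rational part matters.
At the order-3 pole 9/11 set g(δ) = (δ - (9/11))^3*(rational part) = -7*δ**2/8 - 9*δ/7 - 29/21.
Order-3 pole: residue = g''(a)/2; g''(9/11) = -7/4, so the residue is -7/8.
List the singular points by increasing real part (a conjugate pair: the negative imaginary part first).
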